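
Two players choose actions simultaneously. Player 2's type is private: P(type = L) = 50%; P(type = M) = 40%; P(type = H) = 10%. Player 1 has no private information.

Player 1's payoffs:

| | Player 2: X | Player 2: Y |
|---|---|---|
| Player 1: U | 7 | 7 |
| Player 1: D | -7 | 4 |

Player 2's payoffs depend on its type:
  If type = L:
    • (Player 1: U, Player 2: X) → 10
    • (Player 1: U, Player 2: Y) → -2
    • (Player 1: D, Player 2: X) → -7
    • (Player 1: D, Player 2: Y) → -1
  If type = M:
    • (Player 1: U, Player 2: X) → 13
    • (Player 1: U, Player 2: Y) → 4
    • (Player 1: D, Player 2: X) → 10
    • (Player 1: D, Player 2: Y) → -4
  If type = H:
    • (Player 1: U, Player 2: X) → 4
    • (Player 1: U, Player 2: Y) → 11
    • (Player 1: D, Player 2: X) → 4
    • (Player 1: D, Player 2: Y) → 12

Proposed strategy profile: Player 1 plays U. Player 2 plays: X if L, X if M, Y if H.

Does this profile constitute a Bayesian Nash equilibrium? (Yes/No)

Player 1 plays U: E[U] = 0.5·(7) + 0.4·(7) + 0.1·(7) = 7; E[D] = -5.9. Best-responding. ✓
Player 2 (type L), facing U: X gives 10, Y gives -2. Proposed X is best. ✓
Player 2 (type M), facing U: X gives 13, Y gives 4. Proposed X is best. ✓
Player 2 (type H), facing U: X gives 4, Y gives 11. Proposed Y is best. ✓

Yes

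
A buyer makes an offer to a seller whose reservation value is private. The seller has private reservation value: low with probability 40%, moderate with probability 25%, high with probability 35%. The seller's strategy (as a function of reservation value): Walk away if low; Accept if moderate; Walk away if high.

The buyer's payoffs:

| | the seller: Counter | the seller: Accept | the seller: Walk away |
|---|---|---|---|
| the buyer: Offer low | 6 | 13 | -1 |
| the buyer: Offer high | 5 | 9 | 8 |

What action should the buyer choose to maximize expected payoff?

Offer high

Compute the buyer's expected payoff for each action, taking the expectation over the seller's type.
E[Offer low] = 0.4·(-1) + 0.25·(13) + 0.35·(-1) = 2.5
E[Offer high] = 0.4·(8) + 0.25·(9) + 0.35·(8) = 8.25
Best response: Offer high (8.25 is the largest).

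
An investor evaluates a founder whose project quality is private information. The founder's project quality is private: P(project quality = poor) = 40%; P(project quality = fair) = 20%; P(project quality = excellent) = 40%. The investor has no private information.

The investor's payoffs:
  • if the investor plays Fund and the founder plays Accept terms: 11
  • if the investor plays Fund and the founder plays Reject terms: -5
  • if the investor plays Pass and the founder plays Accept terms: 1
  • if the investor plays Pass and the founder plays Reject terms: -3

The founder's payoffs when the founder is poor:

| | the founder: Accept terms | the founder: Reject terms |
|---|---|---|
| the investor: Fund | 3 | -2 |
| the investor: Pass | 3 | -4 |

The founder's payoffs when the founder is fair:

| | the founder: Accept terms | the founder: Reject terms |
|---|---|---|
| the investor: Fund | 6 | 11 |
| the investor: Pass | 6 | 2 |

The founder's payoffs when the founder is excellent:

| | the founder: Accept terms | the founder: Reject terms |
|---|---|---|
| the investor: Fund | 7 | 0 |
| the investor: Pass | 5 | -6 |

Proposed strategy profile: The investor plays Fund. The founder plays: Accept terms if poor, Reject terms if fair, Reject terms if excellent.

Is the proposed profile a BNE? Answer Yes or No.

The investor plays Fund: E[Fund] = 0.4·(11) + 0.2·(-5) + 0.4·(-5) = 1.4; E[Pass] = -1.4. Best-responding. ✓
The founder (project quality poor), facing Fund: Accept terms gives 3, Reject terms gives -2. Proposed Accept terms is best. ✓
The founder (project quality fair), facing Fund: Accept terms gives 6, Reject terms gives 11. Proposed Reject terms is best. ✓
The founder (project quality excellent), facing Fund: Accept terms gives 7, Reject terms gives 0. Proposed Reject terms is not best — profitable deviation exists. ✗

No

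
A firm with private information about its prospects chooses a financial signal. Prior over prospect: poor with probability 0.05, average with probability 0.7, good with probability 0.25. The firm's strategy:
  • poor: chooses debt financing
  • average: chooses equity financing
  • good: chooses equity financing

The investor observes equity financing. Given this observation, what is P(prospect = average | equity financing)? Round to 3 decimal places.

0.737

Apply Bayes' rule using the sender's strategy as the likelihood.
P(equity financing) = 0.05·0 + 0.7·1 + 0.25·1 = 0.95
P(average | equity financing) = (0.7·1) / 0.95 = 0.7 / 0.95 = 0.736842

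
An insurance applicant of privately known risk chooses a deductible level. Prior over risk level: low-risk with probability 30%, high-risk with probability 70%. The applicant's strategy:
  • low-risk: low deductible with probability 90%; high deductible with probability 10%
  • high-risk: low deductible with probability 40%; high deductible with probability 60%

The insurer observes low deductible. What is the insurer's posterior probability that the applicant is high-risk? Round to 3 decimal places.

0.509

Apply Bayes' rule using the sender's strategy as the likelihood.
P(low deductible) = 0.3·0.9 + 0.7·0.4 = 0.55
P(high-risk | low deductible) = (0.7·0.4) / 0.55 = 0.28 / 0.55 = 0.509091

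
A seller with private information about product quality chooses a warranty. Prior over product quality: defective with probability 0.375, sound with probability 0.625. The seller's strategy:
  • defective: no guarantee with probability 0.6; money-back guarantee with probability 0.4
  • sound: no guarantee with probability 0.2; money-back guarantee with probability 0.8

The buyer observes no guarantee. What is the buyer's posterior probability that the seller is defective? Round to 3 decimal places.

0.643

P(no guarantee) = 0.375·0.6 + 0.625·0.2 = 0.35
P(defective | no guarantee) = (0.375·0.6) / 0.35 = 0.225 / 0.35 = 0.642857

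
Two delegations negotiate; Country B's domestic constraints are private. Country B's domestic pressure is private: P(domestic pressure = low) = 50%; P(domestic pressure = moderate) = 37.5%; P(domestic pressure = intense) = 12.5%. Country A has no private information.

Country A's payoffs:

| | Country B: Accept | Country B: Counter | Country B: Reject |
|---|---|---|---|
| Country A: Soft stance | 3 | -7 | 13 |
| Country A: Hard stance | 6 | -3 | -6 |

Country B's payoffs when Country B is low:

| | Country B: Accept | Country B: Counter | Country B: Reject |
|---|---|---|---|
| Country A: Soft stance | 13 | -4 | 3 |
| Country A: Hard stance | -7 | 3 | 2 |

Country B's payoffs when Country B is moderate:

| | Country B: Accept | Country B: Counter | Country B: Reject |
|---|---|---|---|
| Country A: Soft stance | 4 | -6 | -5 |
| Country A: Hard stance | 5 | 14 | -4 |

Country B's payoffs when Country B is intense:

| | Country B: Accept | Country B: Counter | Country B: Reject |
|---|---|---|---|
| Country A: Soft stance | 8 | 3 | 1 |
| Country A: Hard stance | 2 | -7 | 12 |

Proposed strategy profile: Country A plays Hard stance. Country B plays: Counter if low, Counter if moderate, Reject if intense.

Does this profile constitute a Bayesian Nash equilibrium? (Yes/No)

Yes

A profile is a BNE iff every type of every player is best-responding given beliefs about the other side.
Country A plays Hard stance: E[Hard stance] = 0.5·(-3) + 0.375·(-3) + 0.125·(-6) = -3.375; E[Soft stance] = -4.5. Best-responding. ✓
Country B (domestic pressure low), facing Hard stance: Accept gives -7, Counter gives 3, Reject gives 2. Proposed Counter is best. ✓
Country B (domestic pressure moderate), facing Hard stance: Accept gives 5, Counter gives 14, Reject gives -4. Proposed Counter is best. ✓
Country B (domestic pressure intense), facing Hard stance: Accept gives 2, Counter gives -7, Reject gives 12. Proposed Reject is best. ✓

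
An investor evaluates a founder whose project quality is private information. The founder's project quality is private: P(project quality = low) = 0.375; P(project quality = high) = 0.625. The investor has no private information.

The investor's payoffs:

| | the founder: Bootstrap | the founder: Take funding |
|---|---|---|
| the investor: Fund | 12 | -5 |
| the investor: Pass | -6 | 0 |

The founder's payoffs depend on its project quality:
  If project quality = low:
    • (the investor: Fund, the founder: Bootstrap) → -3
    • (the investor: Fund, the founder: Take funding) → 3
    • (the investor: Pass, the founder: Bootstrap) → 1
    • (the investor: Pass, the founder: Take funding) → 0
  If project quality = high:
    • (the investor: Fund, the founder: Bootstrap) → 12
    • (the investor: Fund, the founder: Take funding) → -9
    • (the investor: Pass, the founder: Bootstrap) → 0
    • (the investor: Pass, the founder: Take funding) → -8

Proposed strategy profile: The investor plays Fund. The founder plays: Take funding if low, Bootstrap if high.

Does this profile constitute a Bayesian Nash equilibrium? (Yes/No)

Yes

The investor plays Fund: E[Fund] = 0.375·(-5) + 0.625·(12) = 5.625; E[Pass] = -3.75. Best-responding. ✓
The founder (project quality low), facing Fund: Bootstrap gives -3, Take funding gives 3. Proposed Take funding is best. ✓
The founder (project quality high), facing Fund: Bootstrap gives 12, Take funding gives -9. Proposed Bootstrap is best. ✓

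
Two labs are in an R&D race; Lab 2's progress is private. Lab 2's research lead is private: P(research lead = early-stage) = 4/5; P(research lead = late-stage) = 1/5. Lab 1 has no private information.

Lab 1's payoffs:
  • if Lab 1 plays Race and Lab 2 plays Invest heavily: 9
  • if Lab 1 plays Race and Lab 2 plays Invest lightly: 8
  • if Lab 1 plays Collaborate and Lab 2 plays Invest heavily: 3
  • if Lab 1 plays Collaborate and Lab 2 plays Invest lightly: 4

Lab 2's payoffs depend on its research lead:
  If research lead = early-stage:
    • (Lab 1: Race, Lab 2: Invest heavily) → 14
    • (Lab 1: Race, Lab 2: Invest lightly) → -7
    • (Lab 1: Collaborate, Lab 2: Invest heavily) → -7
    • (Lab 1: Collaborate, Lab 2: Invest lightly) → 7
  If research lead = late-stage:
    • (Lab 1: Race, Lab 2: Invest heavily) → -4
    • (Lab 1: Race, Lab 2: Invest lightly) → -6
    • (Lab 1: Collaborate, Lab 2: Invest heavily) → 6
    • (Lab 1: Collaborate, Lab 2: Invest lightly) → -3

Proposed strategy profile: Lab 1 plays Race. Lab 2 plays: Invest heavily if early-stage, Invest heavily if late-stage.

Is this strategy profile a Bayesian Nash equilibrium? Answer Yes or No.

Yes

A profile is a BNE iff every type of every player is best-responding given beliefs about the other side.
Lab 1 plays Race: E[Race] = 4/5·(9) + 1/5·(9) = 9; E[Collaborate] = 3. Best-responding. ✓
Lab 2 (research lead early-stage), facing Race: Invest heavily gives 14, Invest lightly gives -7. Proposed Invest heavily is best. ✓
Lab 2 (research lead late-stage), facing Race: Invest heavily gives -4, Invest lightly gives -6. Proposed Invest heavily is best. ✓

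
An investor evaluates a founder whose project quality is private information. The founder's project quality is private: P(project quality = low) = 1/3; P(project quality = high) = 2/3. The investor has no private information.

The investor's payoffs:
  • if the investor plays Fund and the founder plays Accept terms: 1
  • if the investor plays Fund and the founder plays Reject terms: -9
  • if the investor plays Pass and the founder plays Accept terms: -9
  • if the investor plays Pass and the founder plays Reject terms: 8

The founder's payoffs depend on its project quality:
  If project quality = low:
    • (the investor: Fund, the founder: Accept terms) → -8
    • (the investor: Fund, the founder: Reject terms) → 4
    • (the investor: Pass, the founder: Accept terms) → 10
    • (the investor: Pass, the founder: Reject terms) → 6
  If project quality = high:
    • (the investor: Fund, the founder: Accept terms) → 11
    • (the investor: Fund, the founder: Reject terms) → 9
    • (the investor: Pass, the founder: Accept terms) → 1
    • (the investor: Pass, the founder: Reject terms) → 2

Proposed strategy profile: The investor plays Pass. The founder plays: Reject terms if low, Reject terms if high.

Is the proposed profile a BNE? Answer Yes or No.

No

A profile is a BNE iff every type of every player is best-responding given beliefs about the other side.
The investor plays Pass: E[Pass] = 1/3·(8) + 2/3·(8) = 8; E[Fund] = -9. Best-responding. ✓
The founder (project quality low), facing Pass: Accept terms gives 10, Reject terms gives 6. Proposed Reject terms is not best — profitable deviation exists. ✗
The founder (project quality high), facing Pass: Accept terms gives 1, Reject terms gives 2. Proposed Reject terms is best. ✓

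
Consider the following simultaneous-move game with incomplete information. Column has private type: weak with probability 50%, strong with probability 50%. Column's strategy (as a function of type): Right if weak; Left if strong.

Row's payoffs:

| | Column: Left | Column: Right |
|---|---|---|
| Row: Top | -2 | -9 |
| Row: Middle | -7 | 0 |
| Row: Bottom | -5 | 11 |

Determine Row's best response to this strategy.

Bottom

E[Top] = 0.5·(-9) + 0.5·(-2) = -5.5
E[Middle] = 0.5·(0) + 0.5·(-7) = -3.5
E[Bottom] = 0.5·(11) + 0.5·(-5) = 3
Best response: Bottom (3 is the largest).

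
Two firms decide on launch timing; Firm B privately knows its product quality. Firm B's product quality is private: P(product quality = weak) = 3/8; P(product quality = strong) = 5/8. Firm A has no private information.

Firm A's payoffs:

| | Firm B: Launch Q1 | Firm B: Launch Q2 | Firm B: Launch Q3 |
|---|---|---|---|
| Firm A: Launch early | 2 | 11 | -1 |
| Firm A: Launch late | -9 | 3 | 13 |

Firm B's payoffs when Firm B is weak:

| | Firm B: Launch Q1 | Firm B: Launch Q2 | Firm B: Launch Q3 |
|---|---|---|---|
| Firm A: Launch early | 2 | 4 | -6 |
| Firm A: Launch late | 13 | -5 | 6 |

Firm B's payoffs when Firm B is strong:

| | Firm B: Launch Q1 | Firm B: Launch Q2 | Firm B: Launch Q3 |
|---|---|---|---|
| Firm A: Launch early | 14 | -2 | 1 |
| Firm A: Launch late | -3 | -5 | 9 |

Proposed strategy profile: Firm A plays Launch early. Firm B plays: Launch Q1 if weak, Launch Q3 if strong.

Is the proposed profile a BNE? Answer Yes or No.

No

Firm A plays Launch early: E[Launch early] = 3/8·(2) + 5/8·(-1) = 1/8; E[Launch late] = 19/4. Not best-responding. ✗
Firm B (product quality weak), facing Launch early: Launch Q1 gives 2, Launch Q2 gives 4, Launch Q3 gives -6. Proposed Launch Q1 is not best — profitable deviation exists. ✗
Firm B (product quality strong), facing Launch early: Launch Q1 gives 14, Launch Q2 gives -2, Launch Q3 gives 1. Proposed Launch Q3 is not best — profitable deviation exists. ✗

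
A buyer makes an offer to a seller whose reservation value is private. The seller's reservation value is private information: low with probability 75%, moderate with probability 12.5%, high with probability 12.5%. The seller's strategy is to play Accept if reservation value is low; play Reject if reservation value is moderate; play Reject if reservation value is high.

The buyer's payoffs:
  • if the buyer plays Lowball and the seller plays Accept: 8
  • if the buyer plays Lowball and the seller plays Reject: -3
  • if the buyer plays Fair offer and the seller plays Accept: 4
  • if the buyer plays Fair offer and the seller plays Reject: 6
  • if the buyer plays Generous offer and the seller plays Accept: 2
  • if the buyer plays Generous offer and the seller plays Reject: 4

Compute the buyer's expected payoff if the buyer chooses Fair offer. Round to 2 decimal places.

4.50

E[Fair offer] = 0.75·4 + 0.125·6 + 0.125·6 = 3 + 0.75 + 0.75 = 4.5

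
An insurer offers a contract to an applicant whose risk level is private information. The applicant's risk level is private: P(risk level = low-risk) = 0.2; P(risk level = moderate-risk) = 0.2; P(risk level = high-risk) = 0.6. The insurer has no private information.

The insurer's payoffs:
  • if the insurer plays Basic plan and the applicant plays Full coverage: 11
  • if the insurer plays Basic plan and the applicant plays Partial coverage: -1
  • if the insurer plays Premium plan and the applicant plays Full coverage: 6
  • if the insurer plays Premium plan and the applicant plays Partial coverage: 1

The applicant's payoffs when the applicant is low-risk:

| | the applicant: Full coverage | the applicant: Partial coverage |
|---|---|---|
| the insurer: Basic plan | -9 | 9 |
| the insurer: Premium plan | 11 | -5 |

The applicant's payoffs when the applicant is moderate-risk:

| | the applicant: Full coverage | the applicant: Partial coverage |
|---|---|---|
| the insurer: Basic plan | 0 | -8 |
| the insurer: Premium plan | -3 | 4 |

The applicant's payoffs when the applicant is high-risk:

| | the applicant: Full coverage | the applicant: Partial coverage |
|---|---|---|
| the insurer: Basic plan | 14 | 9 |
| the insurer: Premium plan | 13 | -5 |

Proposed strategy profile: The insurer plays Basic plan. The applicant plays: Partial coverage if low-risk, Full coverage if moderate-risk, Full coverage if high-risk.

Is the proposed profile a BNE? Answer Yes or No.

Yes

The insurer plays Basic plan: E[Basic plan] = 0.2·(-1) + 0.2·(11) + 0.6·(11) = 8.6; E[Premium plan] = 5. Best-responding. ✓
The applicant (risk level low-risk), facing Basic plan: Full coverage gives -9, Partial coverage gives 9. Proposed Partial coverage is best. ✓
The applicant (risk level moderate-risk), facing Basic plan: Full coverage gives 0, Partial coverage gives -8. Proposed Full coverage is best. ✓
The applicant (risk level high-risk), facing Basic plan: Full coverage gives 14, Partial coverage gives 9. Proposed Full coverage is best. ✓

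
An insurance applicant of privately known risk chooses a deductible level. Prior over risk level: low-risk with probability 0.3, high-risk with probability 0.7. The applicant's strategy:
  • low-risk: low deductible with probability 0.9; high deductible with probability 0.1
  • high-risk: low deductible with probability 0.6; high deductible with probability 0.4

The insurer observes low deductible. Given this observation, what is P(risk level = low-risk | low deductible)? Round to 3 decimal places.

P(low deductible) = 0.3·0.9 + 0.7·0.6 = 0.69
P(low-risk | low deductible) = (0.3·0.9) / 0.69 = 0.27 / 0.69 = 0.391304

0.391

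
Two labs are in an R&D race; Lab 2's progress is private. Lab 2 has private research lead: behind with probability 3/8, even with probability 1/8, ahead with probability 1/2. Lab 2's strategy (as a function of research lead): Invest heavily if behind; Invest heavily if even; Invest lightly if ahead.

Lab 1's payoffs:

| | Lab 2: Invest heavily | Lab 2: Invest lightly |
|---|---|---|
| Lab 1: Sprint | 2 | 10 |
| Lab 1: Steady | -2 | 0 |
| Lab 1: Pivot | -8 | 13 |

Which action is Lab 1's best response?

Sprint

Compute Lab 1's expected payoff for each action, taking the expectation over Lab 2's type.
E[Sprint] = 3/8·(2) + 1/8·(2) + 1/2·(10) = 6
E[Steady] = 3/8·(-2) + 1/8·(-2) + 1/2·(0) = -1
E[Pivot] = 3/8·(-8) + 1/8·(-8) + 1/2·(13) = 5/2
Best response: Sprint (6 is the largest).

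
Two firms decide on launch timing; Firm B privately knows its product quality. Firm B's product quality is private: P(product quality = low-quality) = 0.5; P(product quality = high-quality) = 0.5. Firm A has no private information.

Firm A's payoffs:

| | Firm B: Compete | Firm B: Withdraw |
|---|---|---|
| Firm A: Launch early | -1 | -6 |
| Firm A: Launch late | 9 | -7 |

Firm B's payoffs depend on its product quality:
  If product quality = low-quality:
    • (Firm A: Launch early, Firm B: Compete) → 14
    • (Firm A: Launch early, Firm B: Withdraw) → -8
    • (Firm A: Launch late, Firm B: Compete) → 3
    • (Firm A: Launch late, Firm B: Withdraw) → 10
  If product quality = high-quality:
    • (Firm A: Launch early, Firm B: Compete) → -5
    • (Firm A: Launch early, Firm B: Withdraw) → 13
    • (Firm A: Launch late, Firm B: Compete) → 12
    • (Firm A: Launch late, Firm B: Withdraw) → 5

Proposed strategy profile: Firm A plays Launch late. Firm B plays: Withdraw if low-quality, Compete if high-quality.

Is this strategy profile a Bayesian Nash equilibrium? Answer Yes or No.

Yes

Firm A plays Launch late: E[Launch late] = 0.5·(-7) + 0.5·(9) = 1; E[Launch early] = -3.5. Best-responding. ✓
Firm B (product quality low-quality), facing Launch late: Compete gives 3, Withdraw gives 10. Proposed Withdraw is best. ✓
Firm B (product quality high-quality), facing Launch late: Compete gives 12, Withdraw gives 5. Proposed Compete is best. ✓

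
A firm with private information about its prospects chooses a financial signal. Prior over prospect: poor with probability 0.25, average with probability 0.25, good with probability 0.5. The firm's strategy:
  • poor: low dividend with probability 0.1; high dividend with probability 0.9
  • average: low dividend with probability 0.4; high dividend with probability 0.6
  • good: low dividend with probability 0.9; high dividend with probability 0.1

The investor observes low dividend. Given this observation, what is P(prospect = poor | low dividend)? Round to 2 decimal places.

0.04

P(low dividend) = 0.25·0.1 + 0.25·0.4 + 0.5·0.9 = 0.575
P(poor | low dividend) = (0.25·0.1) / 0.575 = 0.025 / 0.575 = 0.0434783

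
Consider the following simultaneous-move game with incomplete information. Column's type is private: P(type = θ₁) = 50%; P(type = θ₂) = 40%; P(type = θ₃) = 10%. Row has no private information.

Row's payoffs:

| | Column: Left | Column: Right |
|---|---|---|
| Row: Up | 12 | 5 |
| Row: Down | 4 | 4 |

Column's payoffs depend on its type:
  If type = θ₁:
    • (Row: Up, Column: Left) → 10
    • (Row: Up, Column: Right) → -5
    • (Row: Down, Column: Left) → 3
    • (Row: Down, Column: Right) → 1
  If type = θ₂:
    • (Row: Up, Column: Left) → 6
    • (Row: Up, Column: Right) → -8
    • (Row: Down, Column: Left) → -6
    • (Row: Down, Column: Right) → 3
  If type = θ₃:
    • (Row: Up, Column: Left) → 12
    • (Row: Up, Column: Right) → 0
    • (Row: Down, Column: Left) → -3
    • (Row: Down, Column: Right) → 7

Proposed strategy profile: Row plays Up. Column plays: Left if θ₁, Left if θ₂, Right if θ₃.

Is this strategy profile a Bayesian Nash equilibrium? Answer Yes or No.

No

Row plays Up: E[Up] = 0.5·(12) + 0.4·(12) + 0.1·(5) = 11.3; E[Down] = 4. Best-responding. ✓
Column (type θ₁), facing Up: Left gives 10, Right gives -5. Proposed Left is best. ✓
Column (type θ₂), facing Up: Left gives 6, Right gives -8. Proposed Left is best. ✓
Column (type θ₃), facing Up: Left gives 12, Right gives 0. Proposed Right is not best — profitable deviation exists. ✗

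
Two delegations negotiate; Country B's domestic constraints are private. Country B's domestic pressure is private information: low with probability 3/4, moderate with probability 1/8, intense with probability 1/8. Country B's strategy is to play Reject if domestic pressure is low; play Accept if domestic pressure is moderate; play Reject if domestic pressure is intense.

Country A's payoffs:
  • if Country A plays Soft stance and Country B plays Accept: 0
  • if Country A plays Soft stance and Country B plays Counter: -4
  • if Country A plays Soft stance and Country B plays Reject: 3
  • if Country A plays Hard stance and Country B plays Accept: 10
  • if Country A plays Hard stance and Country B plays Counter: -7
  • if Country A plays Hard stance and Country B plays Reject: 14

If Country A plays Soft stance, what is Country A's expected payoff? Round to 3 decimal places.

2.625

E[Soft stance] = 3/4·3 + 1/8·0 + 1/8·3 = 9/4 + 0 + 3/8 = 21/8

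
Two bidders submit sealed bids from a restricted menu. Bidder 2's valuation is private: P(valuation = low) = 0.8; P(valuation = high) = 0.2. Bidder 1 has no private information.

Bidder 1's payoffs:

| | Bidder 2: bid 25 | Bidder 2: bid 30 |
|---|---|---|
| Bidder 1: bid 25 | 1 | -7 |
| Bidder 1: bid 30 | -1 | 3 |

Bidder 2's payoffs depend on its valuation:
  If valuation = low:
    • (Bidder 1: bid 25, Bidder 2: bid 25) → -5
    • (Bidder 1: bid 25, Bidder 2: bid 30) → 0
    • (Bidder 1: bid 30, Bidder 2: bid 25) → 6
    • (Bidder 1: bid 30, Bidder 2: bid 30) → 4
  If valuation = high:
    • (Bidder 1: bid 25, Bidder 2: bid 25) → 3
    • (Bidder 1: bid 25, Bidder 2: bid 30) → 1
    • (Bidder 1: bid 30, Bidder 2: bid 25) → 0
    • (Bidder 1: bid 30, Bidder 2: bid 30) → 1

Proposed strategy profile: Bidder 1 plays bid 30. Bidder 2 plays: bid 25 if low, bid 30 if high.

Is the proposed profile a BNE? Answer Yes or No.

Bidder 1 plays bid 30: E[bid 30] = 0.8·(-1) + 0.2·(3) = -0.2; E[bid 25] = -0.6. Best-responding. ✓
Bidder 2 (valuation low), facing bid 30: bid 25 gives 6, bid 30 gives 4. Proposed bid 25 is best. ✓
Bidder 2 (valuation high), facing bid 30: bid 25 gives 0, bid 30 gives 1. Proposed bid 30 is best. ✓

Yes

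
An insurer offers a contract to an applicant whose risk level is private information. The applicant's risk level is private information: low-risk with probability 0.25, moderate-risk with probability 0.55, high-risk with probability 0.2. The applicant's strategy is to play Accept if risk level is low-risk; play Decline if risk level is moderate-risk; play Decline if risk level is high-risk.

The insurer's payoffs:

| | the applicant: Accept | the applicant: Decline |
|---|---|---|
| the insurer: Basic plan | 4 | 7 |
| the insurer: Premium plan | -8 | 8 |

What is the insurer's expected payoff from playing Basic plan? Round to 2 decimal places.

E[Basic plan] = 0.25·4 + 0.55·7 + 0.2·7 = 1 + 3.85 + 1.4 = 6.25

6.25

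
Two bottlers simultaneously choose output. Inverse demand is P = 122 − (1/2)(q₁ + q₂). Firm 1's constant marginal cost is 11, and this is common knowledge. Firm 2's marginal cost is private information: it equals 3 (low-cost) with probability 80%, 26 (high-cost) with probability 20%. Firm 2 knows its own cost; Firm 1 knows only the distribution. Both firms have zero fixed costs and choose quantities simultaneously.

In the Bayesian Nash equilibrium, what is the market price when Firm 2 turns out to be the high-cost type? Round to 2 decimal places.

Each type of Firm 2 best-responds to q₁; Firm 1 best-responds to the expected q₂ over Firm 2's types.
Firm 2 with cost c maximizes (122 − (1/2)(q₁+q₂) − c)·q₂, giving q₂(c) = (122 − c − (1/2)q₁).
E[c₂] = 0.8·3 + 0.2·26 = 7.6
Firm 1's FOC against E[q₂] yields q₁ = (122 − 2·11 + E[c₂])/(3/2) = (122 − 22 + 7.6)/(3/2) = 71.7333.
q₂(high-cost) = 60.1333, so P = 122 − (1/2)·(71.7333 + 60.1333) = 56.0667.

56.07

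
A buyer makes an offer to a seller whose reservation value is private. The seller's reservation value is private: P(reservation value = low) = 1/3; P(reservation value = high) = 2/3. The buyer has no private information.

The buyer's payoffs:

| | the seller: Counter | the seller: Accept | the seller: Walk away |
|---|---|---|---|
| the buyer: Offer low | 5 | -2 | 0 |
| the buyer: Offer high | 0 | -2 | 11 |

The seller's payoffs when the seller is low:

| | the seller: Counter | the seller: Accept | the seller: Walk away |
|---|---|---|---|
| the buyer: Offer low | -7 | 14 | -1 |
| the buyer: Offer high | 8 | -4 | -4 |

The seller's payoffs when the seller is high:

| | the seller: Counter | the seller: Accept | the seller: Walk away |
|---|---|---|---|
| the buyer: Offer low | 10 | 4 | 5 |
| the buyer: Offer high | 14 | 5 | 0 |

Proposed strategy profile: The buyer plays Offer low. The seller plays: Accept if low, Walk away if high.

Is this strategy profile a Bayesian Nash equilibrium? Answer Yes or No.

No

The buyer plays Offer low: E[Offer low] = 1/3·(-2) + 2/3·(0) = -2/3; E[Offer high] = 20/3. Not best-responding. ✗
The seller (reservation value low), facing Offer low: Counter gives -7, Accept gives 14, Walk away gives -1. Proposed Accept is best. ✓
The seller (reservation value high), facing Offer low: Counter gives 10, Accept gives 4, Walk away gives 5. Proposed Walk away is not best — profitable deviation exists. ✗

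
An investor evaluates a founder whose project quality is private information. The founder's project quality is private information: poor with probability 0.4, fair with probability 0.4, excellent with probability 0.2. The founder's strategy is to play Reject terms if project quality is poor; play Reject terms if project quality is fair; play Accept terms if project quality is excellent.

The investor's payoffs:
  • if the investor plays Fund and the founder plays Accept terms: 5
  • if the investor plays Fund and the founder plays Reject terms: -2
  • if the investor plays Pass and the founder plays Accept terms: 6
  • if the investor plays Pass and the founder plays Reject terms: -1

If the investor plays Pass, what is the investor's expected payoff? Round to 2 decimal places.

E[Pass] = 0.4·(-1) + 0.4·(-1) + 0.2·6 = (-0.4) + (-0.4) + 1.2 = 0.4

0.40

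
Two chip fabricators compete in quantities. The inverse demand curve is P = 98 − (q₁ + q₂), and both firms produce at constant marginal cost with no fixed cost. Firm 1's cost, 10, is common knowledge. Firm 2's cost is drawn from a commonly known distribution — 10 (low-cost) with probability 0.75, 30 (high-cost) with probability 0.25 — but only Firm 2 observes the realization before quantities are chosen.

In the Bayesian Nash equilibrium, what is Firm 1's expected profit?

Firm 2 with cost c maximizes (98 − (q₁+q₂) − c)·q₂, giving q₂(c) = (98 − c − q₁)/2.
E[c₂] = 0.75·10 + 0.25·30 = 15
Firm 1's FOC against E[q₂] yields q₁ = (98 − 2·10 + E[c₂])/3 = (98 − 20 + 15)/3 = 31.
E[P] = 98 − (q₁ + E[q₂]) = 41; Firm 1's expected profit = (E[P] − 10)·q₁ = (41 − 10)·31 = 961.

961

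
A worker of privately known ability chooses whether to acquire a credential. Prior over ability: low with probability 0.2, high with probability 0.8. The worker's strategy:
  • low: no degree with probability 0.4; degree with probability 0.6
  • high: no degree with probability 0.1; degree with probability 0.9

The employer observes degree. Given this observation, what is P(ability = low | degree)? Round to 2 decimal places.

P(degree) = 0.2·0.6 + 0.8·0.9 = 0.84
P(low | degree) = (0.2·0.6) / 0.84 = 0.12 / 0.84 = 0.142857

0.14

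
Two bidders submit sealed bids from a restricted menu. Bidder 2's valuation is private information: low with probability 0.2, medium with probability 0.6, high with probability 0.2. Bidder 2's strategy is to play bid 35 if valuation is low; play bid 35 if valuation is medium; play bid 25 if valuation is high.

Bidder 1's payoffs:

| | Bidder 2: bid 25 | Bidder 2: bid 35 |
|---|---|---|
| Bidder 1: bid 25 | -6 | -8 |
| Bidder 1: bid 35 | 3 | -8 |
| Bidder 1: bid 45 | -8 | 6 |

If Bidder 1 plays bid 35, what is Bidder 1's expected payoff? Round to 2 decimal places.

-5.80

Take the expectation over Bidder 2's valuation, weighting each type's action by its prior probability.
E[bid 35] = 0.2·(-8) + 0.6·(-8) + 0.2·3 = (-1.6) + (-4.8) + 0.6 = -5.8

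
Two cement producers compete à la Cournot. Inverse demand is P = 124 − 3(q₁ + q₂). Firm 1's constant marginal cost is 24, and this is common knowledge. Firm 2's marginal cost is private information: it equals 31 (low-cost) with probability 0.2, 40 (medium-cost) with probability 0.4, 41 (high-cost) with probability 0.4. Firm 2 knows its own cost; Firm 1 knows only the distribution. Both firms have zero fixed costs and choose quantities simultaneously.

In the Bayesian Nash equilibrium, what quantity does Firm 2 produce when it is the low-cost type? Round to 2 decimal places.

9.13

Each type of Firm 2 best-responds to q₁; Firm 1 best-responds to the expected q₂ over Firm 2's types.
Firm 2 with cost c maximizes (124 − 3(q₁+q₂) − c)·q₂, giving q₂(c) = (124 − c − 3q₁)/6.
E[c₂] = 0.2·31 + 0.4·40 + 0.4·41 = 38.6
Firm 1's FOC against E[q₂] yields q₁ = (124 − 2·24 + E[c₂])/9 = (124 − 48 + 38.6)/9 = 12.7333.
q₂(low-cost) = (124 − 31 − 3·12.7333)/6 = 9.13333.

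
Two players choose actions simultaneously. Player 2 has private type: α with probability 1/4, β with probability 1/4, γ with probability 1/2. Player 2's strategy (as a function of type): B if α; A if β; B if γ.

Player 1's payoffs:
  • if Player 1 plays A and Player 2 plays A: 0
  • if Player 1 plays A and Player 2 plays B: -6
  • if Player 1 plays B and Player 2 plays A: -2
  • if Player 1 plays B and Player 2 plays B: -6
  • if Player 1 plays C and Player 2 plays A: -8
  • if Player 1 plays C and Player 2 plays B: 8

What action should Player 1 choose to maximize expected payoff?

E[A] = 1/4·(-6) + 1/4·(0) + 1/2·(-6) = -9/2
E[B] = 1/4·(-6) + 1/4·(-2) + 1/2·(-6) = -5
E[C] = 1/4·(8) + 1/4·(-8) + 1/2·(8) = 4
Best response: C (4 is the largest).

C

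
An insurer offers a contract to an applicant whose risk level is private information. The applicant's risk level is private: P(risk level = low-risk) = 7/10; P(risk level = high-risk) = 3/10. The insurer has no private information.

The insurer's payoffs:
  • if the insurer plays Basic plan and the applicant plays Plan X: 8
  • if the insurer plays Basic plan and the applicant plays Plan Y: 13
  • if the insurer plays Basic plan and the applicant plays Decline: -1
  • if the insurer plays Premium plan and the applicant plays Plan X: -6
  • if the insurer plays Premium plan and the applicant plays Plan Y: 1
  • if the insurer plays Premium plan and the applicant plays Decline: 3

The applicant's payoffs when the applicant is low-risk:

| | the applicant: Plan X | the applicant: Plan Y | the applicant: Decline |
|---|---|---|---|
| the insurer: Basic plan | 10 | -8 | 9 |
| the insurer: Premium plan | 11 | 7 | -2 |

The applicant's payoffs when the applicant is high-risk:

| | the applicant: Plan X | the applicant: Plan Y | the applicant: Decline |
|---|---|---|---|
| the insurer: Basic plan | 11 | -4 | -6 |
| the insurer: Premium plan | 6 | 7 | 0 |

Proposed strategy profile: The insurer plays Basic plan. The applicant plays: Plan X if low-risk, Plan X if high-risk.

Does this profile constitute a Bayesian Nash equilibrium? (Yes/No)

The insurer plays Basic plan: E[Basic plan] = 7/10·(8) + 3/10·(8) = 8; E[Premium plan] = -6. Best-responding. ✓
The applicant (risk level low-risk), facing Basic plan: Plan X gives 10, Plan Y gives -8, Decline gives 9. Proposed Plan X is best. ✓
The applicant (risk level high-risk), facing Basic plan: Plan X gives 11, Plan Y gives -4, Decline gives -6. Proposed Plan X is best. ✓

Yes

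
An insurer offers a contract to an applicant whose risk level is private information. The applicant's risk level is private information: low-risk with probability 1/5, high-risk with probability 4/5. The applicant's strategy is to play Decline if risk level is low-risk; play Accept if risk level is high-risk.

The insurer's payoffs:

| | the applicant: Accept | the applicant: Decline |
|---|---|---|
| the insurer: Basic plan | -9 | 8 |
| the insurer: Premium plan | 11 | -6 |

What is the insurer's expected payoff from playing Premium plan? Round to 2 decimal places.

E[Premium plan] = 1/5·(-6) + 4/5·11 = (-6/5) + 44/5 = 38/5

7.60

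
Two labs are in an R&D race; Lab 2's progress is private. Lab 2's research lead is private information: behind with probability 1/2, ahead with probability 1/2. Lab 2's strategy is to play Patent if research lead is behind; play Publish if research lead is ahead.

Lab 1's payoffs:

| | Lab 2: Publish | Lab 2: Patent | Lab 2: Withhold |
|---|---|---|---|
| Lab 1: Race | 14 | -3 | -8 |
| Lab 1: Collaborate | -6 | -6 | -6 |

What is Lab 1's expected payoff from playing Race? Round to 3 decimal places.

5.500

Take the expectation over Lab 2's research lead, weighting each type's action by its prior probability.
E[Race] = 1/2·(-3) + 1/2·14 = (-3/2) + 7 = 11/2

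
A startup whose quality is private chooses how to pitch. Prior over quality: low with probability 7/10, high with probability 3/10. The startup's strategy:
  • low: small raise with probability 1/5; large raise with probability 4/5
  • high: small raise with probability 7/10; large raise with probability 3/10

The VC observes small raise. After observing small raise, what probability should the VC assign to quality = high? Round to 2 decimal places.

Apply Bayes' rule using the sender's strategy as the likelihood.
P(small raise) = (7/10)·(1/5) + (3/10)·(7/10) = 7/20
P(high | small raise) = ((3/10)·(7/10)) / (7/20) = (21/100) / (7/20) = 3/5

0.60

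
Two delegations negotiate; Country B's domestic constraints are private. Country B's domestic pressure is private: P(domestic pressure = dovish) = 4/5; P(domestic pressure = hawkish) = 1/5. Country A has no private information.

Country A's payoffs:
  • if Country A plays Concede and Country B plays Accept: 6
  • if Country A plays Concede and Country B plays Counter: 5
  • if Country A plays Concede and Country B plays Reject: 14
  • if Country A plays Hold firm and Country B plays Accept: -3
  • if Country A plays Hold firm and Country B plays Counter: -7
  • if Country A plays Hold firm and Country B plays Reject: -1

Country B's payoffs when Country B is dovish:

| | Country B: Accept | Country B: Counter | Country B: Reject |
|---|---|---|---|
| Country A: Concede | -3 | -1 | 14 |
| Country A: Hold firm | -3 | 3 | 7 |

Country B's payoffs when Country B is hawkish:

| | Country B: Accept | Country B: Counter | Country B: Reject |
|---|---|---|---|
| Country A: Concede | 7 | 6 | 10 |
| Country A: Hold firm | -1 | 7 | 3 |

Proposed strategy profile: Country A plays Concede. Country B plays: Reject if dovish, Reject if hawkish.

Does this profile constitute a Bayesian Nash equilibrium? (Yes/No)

Country A plays Concede: E[Concede] = 4/5·(14) + 1/5·(14) = 14; E[Hold firm] = -1. Best-responding. ✓
Country B (domestic pressure dovish), facing Concede: Accept gives -3, Counter gives -1, Reject gives 14. Proposed Reject is best. ✓
Country B (domestic pressure hawkish), facing Concede: Accept gives 7, Counter gives 6, Reject gives 10. Proposed Reject is best. ✓

Yes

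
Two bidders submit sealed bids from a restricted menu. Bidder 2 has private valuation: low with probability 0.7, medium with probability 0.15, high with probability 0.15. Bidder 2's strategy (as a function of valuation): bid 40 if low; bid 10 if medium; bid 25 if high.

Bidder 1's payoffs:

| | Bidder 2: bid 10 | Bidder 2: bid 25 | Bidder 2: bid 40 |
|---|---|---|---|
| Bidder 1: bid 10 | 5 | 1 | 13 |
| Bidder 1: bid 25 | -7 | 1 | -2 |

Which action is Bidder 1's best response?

bid 10

Compute Bidder 1's expected payoff for each action, taking the expectation over Bidder 2's type.
E[bid 10] = 0.7·(13) + 0.15·(5) + 0.15·(1) = 10
E[bid 25] = 0.7·(-2) + 0.15·(-7) + 0.15·(1) = -2.3
Best response: bid 10 (10 is the largest).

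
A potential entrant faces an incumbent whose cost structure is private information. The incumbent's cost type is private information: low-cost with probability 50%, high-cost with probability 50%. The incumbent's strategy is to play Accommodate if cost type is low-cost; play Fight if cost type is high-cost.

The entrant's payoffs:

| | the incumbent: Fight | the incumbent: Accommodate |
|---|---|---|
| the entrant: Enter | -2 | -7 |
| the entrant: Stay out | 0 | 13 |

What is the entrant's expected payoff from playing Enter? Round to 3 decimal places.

-4.500

Take the expectation over the incumbent's cost type, weighting each type's action by its prior probability.
E[Enter] = 0.5·(-7) + 0.5·(-2) = (-3.5) + (-1) = -4.5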